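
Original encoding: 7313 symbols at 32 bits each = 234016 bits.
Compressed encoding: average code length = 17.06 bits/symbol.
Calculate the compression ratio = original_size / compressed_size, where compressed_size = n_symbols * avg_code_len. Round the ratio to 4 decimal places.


original_size = n_symbols * orig_bits = 7313 * 32 = 234016 bits
compressed_size = n_symbols * avg_code_len = 7313 * 17.06 = 124759.78 bits
ratio = original_size / compressed_size = 234016 / 124759.78 = 1.8757

Compression ratio = 1.8757


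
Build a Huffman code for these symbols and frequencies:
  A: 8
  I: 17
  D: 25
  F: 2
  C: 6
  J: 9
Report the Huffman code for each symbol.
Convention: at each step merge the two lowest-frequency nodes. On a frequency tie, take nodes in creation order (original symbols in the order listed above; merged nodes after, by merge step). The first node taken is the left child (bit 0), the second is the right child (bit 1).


Huffman tree construction:
Step 1: Merge F(2) + C(6) = 8
Step 2: Merge A(8) + (F+C)(8) = 16
Step 3: Merge J(9) + (A+(F+C))(16) = 25
Step 4: Merge I(17) + D(25) = 42
Step 5: Merge (J+(A+(F+C)))(25) + (I+D)(42) = 67
Read each symbol's code off the tree from the root (left child = 0, right child = 1).

Codes:
  A: 010 (length 3)
  I: 10 (length 2)
  D: 11 (length 2)
  F: 0110 (length 4)
  C: 0111 (length 4)
  J: 00 (length 2)
Average code length: 158/67 = 2.3582 bits/symbol


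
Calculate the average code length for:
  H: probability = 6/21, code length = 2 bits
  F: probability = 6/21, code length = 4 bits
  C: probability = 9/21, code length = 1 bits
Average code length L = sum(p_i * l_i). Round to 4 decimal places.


Weighted contributions p_i * l_i:
  H: (6/21) * 2 = 12/21
  F: (6/21) * 4 = 24/21
  C: (9/21) * 1 = 9/21
Sum = (12 + 24 + 9)/21 = 45/21

L = 45/21 = 2.1429 bits/symbol


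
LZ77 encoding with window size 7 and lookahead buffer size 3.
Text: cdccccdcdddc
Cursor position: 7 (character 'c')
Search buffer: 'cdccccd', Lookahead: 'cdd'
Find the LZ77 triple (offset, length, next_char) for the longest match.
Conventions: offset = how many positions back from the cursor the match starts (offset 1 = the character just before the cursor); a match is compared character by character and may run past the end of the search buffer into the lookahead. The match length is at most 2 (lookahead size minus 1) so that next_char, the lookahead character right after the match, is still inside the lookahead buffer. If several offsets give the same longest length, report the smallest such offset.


Try each offset into the search buffer:
  offset=1 (pos 6, char 'd'): match length 0
  offset=2 (pos 5, char 'c'): match length 2
  offset=3 (pos 4, char 'c'): match length 1
  offset=4 (pos 3, char 'c'): match length 1
  offset=5 (pos 2, char 'c'): match length 1
  offset=6 (pos 1, char 'd'): match length 0
  offset=7 (pos 0, char 'c'): match length 2
Longest match has length 2, found at offsets 2, 7; take the smallest, offset 2.
next_char = character at position 7 + 2 = 9 -> 'd'

Best match: offset=2, length=2 (matching 'cd' starting at position 5)
LZ77 triple: (2, 2, 'd')


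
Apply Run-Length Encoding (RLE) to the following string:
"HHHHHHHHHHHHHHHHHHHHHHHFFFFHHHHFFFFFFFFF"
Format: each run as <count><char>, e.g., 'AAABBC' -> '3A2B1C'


Scanning runs left to right:
  i=0: run of 'H' x 23 -> '23H'
  i=23: run of 'F' x 4 -> '4F'
  i=27: run of 'H' x 4 -> '4H'
  i=31: run of 'F' x 9 -> '9F'

RLE = 23H4F4H9F


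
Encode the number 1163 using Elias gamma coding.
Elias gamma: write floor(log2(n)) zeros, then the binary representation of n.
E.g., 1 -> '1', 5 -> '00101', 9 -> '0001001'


num_bits = floor(log2(1163)) + 1 = 11
leading_zeros = num_bits - 1 = 10
binary(1163) = 10010001011

Elias gamma(1163) = '0000000000' + '10010001011' = 000000000010010001011 (21 bits)


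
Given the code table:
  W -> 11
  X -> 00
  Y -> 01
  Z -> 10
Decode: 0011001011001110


Decoding:
00 -> X
11 -> W
00 -> X
10 -> Z
11 -> W
00 -> X
11 -> W
10 -> Z


Result: XWXZWXWZ


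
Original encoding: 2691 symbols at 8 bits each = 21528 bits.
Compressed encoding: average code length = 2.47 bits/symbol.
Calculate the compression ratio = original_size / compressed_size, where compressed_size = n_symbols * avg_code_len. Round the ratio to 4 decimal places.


original_size = n_symbols * orig_bits = 2691 * 8 = 21528 bits
compressed_size = n_symbols * avg_code_len = 2691 * 2.47 = 6646.77 bits
ratio = original_size / compressed_size = 21528 / 6646.77 = 3.2389

Compression ratio = 3.2389


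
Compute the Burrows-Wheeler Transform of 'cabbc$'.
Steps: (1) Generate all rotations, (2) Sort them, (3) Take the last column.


Rotations (sorted):
  0: $cabbc -> last char: c
  1: abbc$c -> last char: c
  2: bbc$ca -> last char: a
  3: bc$cab -> last char: b
  4: c$cabb -> last char: b
  5: cabbc$ -> last char: $


BWT = ccabb$


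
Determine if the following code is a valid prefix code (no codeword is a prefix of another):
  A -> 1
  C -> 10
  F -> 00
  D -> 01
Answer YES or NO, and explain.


Checking each pair (does one codeword prefix another?):
  A='1' vs C='10': prefix -- VIOLATION

NO -- this is NOT a valid prefix code. A (1) is a prefix of C (10).


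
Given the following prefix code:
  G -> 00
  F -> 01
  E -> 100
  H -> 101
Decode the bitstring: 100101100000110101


Decoding step by step:
Bits 100 -> E
Bits 101 -> H
Bits 100 -> E
Bits 00 -> G
Bits 01 -> F
Bits 101 -> H
Bits 01 -> F


Decoded message: EHEGFHF


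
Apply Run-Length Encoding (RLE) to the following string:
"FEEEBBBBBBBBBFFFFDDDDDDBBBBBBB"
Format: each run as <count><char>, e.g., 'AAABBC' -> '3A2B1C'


Scanning runs left to right:
  i=0: run of 'F' x 1 -> '1F'
  i=1: run of 'E' x 3 -> '3E'
  i=4: run of 'B' x 9 -> '9B'
  i=13: run of 'F' x 4 -> '4F'
  i=17: run of 'D' x 6 -> '6D'
  i=23: run of 'B' x 7 -> '7B'

RLE = 1F3E9B4F6D7B


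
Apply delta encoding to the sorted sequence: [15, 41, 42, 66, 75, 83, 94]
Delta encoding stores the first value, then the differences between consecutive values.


First value: 15
Deltas:
  41 - 15 = 26
  42 - 41 = 1
  66 - 42 = 24
  75 - 66 = 9
  83 - 75 = 8
  94 - 83 = 11


Delta encoded: [15, 26, 1, 24, 9, 8, 11]


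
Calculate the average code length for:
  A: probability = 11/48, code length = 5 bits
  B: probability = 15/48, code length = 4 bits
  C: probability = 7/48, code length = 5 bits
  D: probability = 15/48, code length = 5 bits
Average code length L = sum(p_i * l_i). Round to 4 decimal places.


Weighted contributions p_i * l_i:
  A: (11/48) * 5 = 55/48
  B: (15/48) * 4 = 60/48
  C: (7/48) * 5 = 35/48
  D: (15/48) * 5 = 75/48
Sum = (55 + 60 + 35 + 75)/48 = 225/48

L = 225/48 = 4.6875 bits/symbol


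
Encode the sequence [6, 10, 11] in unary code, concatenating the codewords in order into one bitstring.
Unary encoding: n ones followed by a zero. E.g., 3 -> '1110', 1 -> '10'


Encode each number as n ones followed by a terminating 0:
  6 -> 1111110 (7 bits)
  10 -> 11111111110 (11 bits)
  11 -> 111111111110 (12 bits)
Total length = 7 + 11 + 12 = 30 bits.

Unary([6, 10, 11]) = 111111011111111110111111111110 (30 bits)


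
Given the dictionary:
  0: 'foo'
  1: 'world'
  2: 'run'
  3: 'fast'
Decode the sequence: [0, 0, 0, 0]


Look up each index in the dictionary:
  0 -> 'foo'
  0 -> 'foo'
  0 -> 'foo'
  0 -> 'foo'

Decoded: "foo foo foo foo"


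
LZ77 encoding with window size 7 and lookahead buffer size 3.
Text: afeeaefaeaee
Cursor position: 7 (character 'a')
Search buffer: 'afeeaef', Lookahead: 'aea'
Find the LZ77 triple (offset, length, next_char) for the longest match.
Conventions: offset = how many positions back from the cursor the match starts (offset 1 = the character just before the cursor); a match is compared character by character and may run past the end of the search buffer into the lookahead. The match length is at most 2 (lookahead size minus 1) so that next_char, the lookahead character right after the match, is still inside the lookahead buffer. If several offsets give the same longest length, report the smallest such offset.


Try each offset into the search buffer:
  offset=1 (pos 6, char 'f'): match length 0
  offset=2 (pos 5, char 'e'): match length 0
  offset=3 (pos 4, char 'a'): match length 2
  offset=4 (pos 3, char 'e'): match length 0
  offset=5 (pos 2, char 'e'): match length 0
  offset=6 (pos 1, char 'f'): match length 0
  offset=7 (pos 0, char 'a'): match length 1
Longest match has length 2 at offset 3.
next_char = character at position 7 + 2 = 9 -> 'a'

Best match: offset=3, length=2 (matching 'ae' starting at position 4)
LZ77 triple: (3, 2, 'a')


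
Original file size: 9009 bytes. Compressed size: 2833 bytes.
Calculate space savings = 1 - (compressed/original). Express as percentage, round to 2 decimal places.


ratio = compressed/original = 2833/9009 = 0.314463
savings = 1 - ratio = 1 - 0.314463 = 0.685537
as a percentage: 0.685537 * 100 = 68.55%

Space savings = 1 - 2833/9009 = 68.55%


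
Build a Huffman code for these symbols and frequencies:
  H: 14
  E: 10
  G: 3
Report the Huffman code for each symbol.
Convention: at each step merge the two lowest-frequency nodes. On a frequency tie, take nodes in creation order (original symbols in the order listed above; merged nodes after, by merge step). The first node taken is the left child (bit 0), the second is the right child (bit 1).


Huffman tree construction:
Step 1: Merge G(3) + E(10) = 13
Step 2: Merge (G+E)(13) + H(14) = 27
Read each symbol's code off the tree from the root (left child = 0, right child = 1).

Codes:
  H: 1 (length 1)
  E: 01 (length 2)
  G: 00 (length 2)
Average code length: 40/27 = 1.4815 bits/symbol


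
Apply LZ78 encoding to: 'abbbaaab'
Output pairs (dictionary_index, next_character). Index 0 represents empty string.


LZ78 encoding steps:
Dictionary: {0: ''}
Step 1: w='' (idx 0), next='a' -> output (0, 'a'), add 'a' as idx 1
Step 2: w='' (idx 0), next='b' -> output (0, 'b'), add 'b' as idx 2
Step 3: w='b' (idx 2), next='b' -> output (2, 'b'), add 'bb' as idx 3
Step 4: w='a' (idx 1), next='a' -> output (1, 'a'), add 'aa' as idx 4
Step 5: w='a' (idx 1), next='b' -> output (1, 'b'), add 'ab' as idx 5


Encoded: [(0, 'a'), (0, 'b'), (2, 'b'), (1, 'a'), (1, 'b')]


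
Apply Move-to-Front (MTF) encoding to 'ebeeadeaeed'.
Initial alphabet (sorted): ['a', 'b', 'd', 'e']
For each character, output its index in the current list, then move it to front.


MTF encoding:
'e': index 3 in ['a', 'b', 'd', 'e'] -> ['e', 'a', 'b', 'd']
'b': index 2 in ['e', 'a', 'b', 'd'] -> ['b', 'e', 'a', 'd']
'e': index 1 in ['b', 'e', 'a', 'd'] -> ['e', 'b', 'a', 'd']
'e': index 0 in ['e', 'b', 'a', 'd'] -> ['e', 'b', 'a', 'd']
'a': index 2 in ['e', 'b', 'a', 'd'] -> ['a', 'e', 'b', 'd']
'd': index 3 in ['a', 'e', 'b', 'd'] -> ['d', 'a', 'e', 'b']
'e': index 2 in ['d', 'a', 'e', 'b'] -> ['e', 'd', 'a', 'b']
'a': index 2 in ['e', 'd', 'a', 'b'] -> ['a', 'e', 'd', 'b']
'e': index 1 in ['a', 'e', 'd', 'b'] -> ['e', 'a', 'd', 'b']
'e': index 0 in ['e', 'a', 'd', 'b'] -> ['e', 'a', 'd', 'b']
'd': index 2 in ['e', 'a', 'd', 'b'] -> ['d', 'e', 'a', 'b']


Output: [3, 2, 1, 0, 2, 3, 2, 2, 1, 0, 2]


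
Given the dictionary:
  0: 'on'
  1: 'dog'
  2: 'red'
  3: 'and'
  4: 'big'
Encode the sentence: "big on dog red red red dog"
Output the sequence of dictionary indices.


Look up each word in the dictionary:
  'big' -> 4
  'on' -> 0
  'dog' -> 1
  'red' -> 2
  'red' -> 2
  'red' -> 2
  'dog' -> 1

Encoded: [4, 0, 1, 2, 2, 2, 1]


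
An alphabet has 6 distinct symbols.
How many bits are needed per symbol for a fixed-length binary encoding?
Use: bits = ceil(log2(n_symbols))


log2(6) = 2.585
Bracket: 2^2 = 4 < 6 <= 2^3 = 8
So ceil(log2(6)) = 3

bits = ceil(log2(6)) = ceil(2.585) = 3 bits


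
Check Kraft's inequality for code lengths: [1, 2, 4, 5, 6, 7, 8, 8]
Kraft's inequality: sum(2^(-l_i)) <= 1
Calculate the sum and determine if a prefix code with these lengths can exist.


Sum = 2^(-1) + 2^(-2) + 2^(-4) + 2^(-5) + 2^(-6) + 2^(-7) + 2^(-8) + 2^(-8)
    = 0.5 + 0.25 + 0.0625 + 0.03125 + 0.015625 + 0.0078125 + 0.00390625 + 0.00390625
    = 224/256 = 0.875
Since 0.875 <= 1, Kraft's inequality IS satisfied.
A prefix code with these lengths CAN exist.

Kraft sum = 0.875. Satisfied.


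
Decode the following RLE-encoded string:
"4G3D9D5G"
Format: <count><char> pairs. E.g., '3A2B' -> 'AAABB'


Expanding each <count><char> pair:
  4G -> 'GGGG'
  3D -> 'DDD'
  9D -> 'DDDDDDDDD'
  5G -> 'GGGGG'

Decoded = GGGGDDDDDDDDDDDDGGGGG


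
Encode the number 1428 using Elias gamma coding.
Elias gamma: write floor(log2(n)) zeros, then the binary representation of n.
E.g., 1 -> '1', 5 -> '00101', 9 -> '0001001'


num_bits = floor(log2(1428)) + 1 = 11
leading_zeros = num_bits - 1 = 10
binary(1428) = 10110010100

Elias gamma(1428) = '0000000000' + '10110010100' = 000000000010110010100 (21 bits)


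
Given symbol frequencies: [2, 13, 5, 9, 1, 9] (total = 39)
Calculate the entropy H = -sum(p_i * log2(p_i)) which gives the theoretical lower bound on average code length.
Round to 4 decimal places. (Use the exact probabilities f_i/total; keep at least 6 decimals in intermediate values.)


Per-symbol terms -p_i * log2(p_i) with p_i = f_i/39:
  p = 2/39 = 0.051282: log2(p) = -4.285402, -p*log2(p) = 0.219764
  p = 13/39 = 0.333333: log2(p) = -1.584963, -p*log2(p) = 0.528321
  p = 5/39 = 0.128205: log2(p) = -2.963474, -p*log2(p) = 0.379933
  p = 9/39 = 0.230769: log2(p) = -2.115477, -p*log2(p) = 0.488187
  p = 1/39 = 0.025641: log2(p) = -5.285402, -p*log2(p) = 0.135523
  p = 9/39 = 0.230769: log2(p) = -2.115477, -p*log2(p) = 0.488187
H = 0.219764 + 0.528321 + 0.379933 + 0.488187 + 0.135523 + 0.488187 = 2.239915

H = 2.2399 bits/symbol


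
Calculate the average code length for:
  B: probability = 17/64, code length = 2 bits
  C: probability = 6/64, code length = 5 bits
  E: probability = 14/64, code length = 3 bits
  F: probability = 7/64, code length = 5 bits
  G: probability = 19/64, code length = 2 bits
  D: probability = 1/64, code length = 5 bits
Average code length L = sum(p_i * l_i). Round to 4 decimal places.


Weighted contributions p_i * l_i:
  B: (17/64) * 2 = 34/64
  C: (6/64) * 5 = 30/64
  E: (14/64) * 3 = 42/64
  F: (7/64) * 5 = 35/64
  G: (19/64) * 2 = 38/64
  D: (1/64) * 5 = 5/64
Sum = (34 + 30 + 42 + 35 + 38 + 5)/64 = 184/64

L = 184/64 = 2.8750 bits/symbol


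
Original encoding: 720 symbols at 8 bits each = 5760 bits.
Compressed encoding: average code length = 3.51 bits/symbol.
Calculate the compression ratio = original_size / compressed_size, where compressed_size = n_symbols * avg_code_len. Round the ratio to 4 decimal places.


original_size = n_symbols * orig_bits = 720 * 8 = 5760 bits
compressed_size = n_symbols * avg_code_len = 720 * 3.51 = 2527.2 bits
ratio = original_size / compressed_size = 5760 / 2527.2 = 2.2792

Compression ratio = 2.2792


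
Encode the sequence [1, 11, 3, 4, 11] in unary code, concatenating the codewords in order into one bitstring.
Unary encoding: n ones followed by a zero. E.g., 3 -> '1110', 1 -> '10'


Encode each number as n ones followed by a terminating 0:
  1 -> 10 (2 bits)
  11 -> 111111111110 (12 bits)
  3 -> 1110 (4 bits)
  4 -> 11110 (5 bits)
  11 -> 111111111110 (12 bits)
Total length = 2 + 12 + 4 + 5 + 12 = 35 bits.

Unary([1, 11, 3, 4, 11]) = 10111111111110111011110111111111110 (35 bits)


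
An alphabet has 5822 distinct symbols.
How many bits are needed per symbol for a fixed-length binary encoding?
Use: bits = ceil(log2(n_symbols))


log2(5822) = 12.5073
Bracket: 2^12 = 4096 < 5822 <= 2^13 = 8192
So ceil(log2(5822)) = 13

bits = ceil(log2(5822)) = ceil(12.5073) = 13 bits


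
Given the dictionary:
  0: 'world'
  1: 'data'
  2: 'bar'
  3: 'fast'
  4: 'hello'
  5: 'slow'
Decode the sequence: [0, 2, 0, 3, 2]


Look up each index in the dictionary:
  0 -> 'world'
  2 -> 'bar'
  0 -> 'world'
  3 -> 'fast'
  2 -> 'bar'

Decoded: "world bar world fast bar"


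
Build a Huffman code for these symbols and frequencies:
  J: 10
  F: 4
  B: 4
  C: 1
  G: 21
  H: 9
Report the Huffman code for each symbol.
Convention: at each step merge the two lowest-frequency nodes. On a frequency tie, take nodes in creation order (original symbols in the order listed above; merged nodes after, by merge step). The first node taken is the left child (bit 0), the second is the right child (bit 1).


Huffman tree construction:
Step 1: Merge C(1) + F(4) = 5
Step 2: Merge B(4) + (C+F)(5) = 9
Step 3: Merge H(9) + (B+(C+F))(9) = 18
Step 4: Merge J(10) + (H+(B+(C+F)))(18) = 28
Step 5: Merge G(21) + (J+(H+(B+(C+F))))(28) = 49
Read each symbol's code off the tree from the root (left child = 0, right child = 1).

Codes:
  J: 10 (length 2)
  F: 11111 (length 5)
  B: 1110 (length 4)
  C: 11110 (length 5)
  G: 0 (length 1)
  H: 110 (length 3)
Average code length: 109/49 = 2.2245 bits/symbol


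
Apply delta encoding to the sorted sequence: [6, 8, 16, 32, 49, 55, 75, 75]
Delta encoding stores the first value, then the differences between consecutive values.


First value: 6
Deltas:
  8 - 6 = 2
  16 - 8 = 8
  32 - 16 = 16
  49 - 32 = 17
  55 - 49 = 6
  75 - 55 = 20
  75 - 75 = 0


Delta encoded: [6, 2, 8, 16, 17, 6, 20, 0]


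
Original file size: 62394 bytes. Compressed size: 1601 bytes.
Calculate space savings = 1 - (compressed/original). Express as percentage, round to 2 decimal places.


ratio = compressed/original = 1601/62394 = 0.02566
savings = 1 - ratio = 1 - 0.02566 = 0.97434
as a percentage: 0.97434 * 100 = 97.43%

Space savings = 1 - 1601/62394 = 97.43%


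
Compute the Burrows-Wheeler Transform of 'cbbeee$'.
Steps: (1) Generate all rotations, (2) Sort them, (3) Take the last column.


Rotations (sorted):
  0: $cbbeee -> last char: e
  1: bbeee$c -> last char: c
  2: beee$cb -> last char: b
  3: cbbeee$ -> last char: $
  4: e$cbbee -> last char: e
  5: ee$cbbe -> last char: e
  6: eee$cbb -> last char: b


BWT = ecb$eeb


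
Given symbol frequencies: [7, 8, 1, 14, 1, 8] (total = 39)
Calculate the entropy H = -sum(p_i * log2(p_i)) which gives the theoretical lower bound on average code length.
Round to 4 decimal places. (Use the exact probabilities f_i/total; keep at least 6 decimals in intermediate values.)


Per-symbol terms -p_i * log2(p_i) with p_i = f_i/39:
  p = 7/39 = 0.179487: log2(p) = -2.478047, -p*log2(p) = 0.444778
  p = 8/39 = 0.205128: log2(p) = -2.285402, -p*log2(p) = 0.468800
  p = 1/39 = 0.025641: log2(p) = -5.285402, -p*log2(p) = 0.135523
  p = 14/39 = 0.358974: log2(p) = -1.478047, -p*log2(p) = 0.530581
  p = 1/39 = 0.025641: log2(p) = -5.285402, -p*log2(p) = 0.135523
  p = 8/39 = 0.205128: log2(p) = -2.285402, -p*log2(p) = 0.468800
H = 0.444778 + 0.468800 + 0.135523 + 0.530581 + 0.135523 + 0.468800 = 2.184005

H = 2.184 bits/symbol


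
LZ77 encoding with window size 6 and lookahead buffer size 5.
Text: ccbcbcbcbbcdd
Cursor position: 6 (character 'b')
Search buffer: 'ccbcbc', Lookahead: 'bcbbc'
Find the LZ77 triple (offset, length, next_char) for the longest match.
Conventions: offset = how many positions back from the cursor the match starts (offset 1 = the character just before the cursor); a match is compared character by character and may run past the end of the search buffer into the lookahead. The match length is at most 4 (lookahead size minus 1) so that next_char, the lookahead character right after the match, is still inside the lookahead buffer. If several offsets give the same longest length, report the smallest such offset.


Try each offset into the search buffer:
  offset=1 (pos 5, char 'c'): match length 0
  offset=2 (pos 4, char 'b'): match length 3
  offset=3 (pos 3, char 'c'): match length 0
  offset=4 (pos 2, char 'b'): match length 3
  offset=5 (pos 1, char 'c'): match length 0
  offset=6 (pos 0, char 'c'): match length 0
Longest match has length 3, found at offsets 2, 4; take the smallest, offset 2.
next_char = character at position 6 + 3 = 9 -> 'b'

Best match: offset=2, length=3 (matching 'bcb' starting at position 4)
LZ77 triple: (2, 3, 'b')


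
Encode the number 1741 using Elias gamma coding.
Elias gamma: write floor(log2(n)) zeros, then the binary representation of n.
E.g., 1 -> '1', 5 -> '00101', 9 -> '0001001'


num_bits = floor(log2(1741)) + 1 = 11
leading_zeros = num_bits - 1 = 10
binary(1741) = 11011001101

Elias gamma(1741) = '0000000000' + '11011001101' = 000000000011011001101 (21 bits)


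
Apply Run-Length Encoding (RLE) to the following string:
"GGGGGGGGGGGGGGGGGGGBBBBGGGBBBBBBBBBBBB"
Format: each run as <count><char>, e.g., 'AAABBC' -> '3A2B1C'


Scanning runs left to right:
  i=0: run of 'G' x 19 -> '19G'
  i=19: run of 'B' x 4 -> '4B'
  i=23: run of 'G' x 3 -> '3G'
  i=26: run of 'B' x 12 -> '12B'

RLE = 19G4B3G12B


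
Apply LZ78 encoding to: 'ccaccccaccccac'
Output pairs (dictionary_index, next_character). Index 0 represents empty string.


LZ78 encoding steps:
Dictionary: {0: ''}
Step 1: w='' (idx 0), next='c' -> output (0, 'c'), add 'c' as idx 1
Step 2: w='c' (idx 1), next='a' -> output (1, 'a'), add 'ca' as idx 2
Step 3: w='c' (idx 1), next='c' -> output (1, 'c'), add 'cc' as idx 3
Step 4: w='cc' (idx 3), next='a' -> output (3, 'a'), add 'cca' as idx 4
Step 5: w='cc' (idx 3), next='c' -> output (3, 'c'), add 'ccc' as idx 5
Step 6: w='ca' (idx 2), next='c' -> output (2, 'c'), add 'cac' as idx 6


Encoded: [(0, 'c'), (1, 'a'), (1, 'c'), (3, 'a'), (3, 'c'), (2, 'c')]


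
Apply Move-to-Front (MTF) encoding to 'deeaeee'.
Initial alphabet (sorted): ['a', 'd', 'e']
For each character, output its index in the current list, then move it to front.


MTF encoding:
'd': index 1 in ['a', 'd', 'e'] -> ['d', 'a', 'e']
'e': index 2 in ['d', 'a', 'e'] -> ['e', 'd', 'a']
'e': index 0 in ['e', 'd', 'a'] -> ['e', 'd', 'a']
'a': index 2 in ['e', 'd', 'a'] -> ['a', 'e', 'd']
'e': index 1 in ['a', 'e', 'd'] -> ['e', 'a', 'd']
'e': index 0 in ['e', 'a', 'd'] -> ['e', 'a', 'd']
'e': index 0 in ['e', 'a', 'd'] -> ['e', 'a', 'd']


Output: [1, 2, 0, 2, 1, 0, 0]


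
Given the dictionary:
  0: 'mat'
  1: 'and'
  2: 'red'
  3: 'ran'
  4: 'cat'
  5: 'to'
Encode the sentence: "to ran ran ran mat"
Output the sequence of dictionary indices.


Look up each word in the dictionary:
  'to' -> 5
  'ran' -> 3
  'ran' -> 3
  'ran' -> 3
  'mat' -> 0

Encoded: [5, 3, 3, 3, 0]


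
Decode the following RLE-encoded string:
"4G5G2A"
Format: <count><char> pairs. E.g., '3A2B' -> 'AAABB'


Expanding each <count><char> pair:
  4G -> 'GGGG'
  5G -> 'GGGGG'
  2A -> 'AA'

Decoded = GGGGGGGGGAA


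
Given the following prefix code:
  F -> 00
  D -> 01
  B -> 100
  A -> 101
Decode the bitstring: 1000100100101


Decoding step by step:
Bits 100 -> B
Bits 01 -> D
Bits 00 -> F
Bits 100 -> B
Bits 101 -> A


Decoded message: BDFBA


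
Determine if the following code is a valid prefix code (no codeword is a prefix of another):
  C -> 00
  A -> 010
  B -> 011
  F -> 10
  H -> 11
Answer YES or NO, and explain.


Checking each pair (does one codeword prefix another?):
  C='00' vs A='010': no prefix
  C='00' vs B='011': no prefix
  C='00' vs F='10': no prefix
  C='00' vs H='11': no prefix
  A='010' vs C='00': no prefix
  A='010' vs B='011': no prefix
  A='010' vs F='10': no prefix
  A='010' vs H='11': no prefix
  B='011' vs C='00': no prefix
  B='011' vs A='010': no prefix
  B='011' vs F='10': no prefix
  B='011' vs H='11': no prefix
  F='10' vs C='00': no prefix
  F='10' vs A='010': no prefix
  F='10' vs B='011': no prefix
  F='10' vs H='11': no prefix
  H='11' vs C='00': no prefix
  H='11' vs A='010': no prefix
  H='11' vs B='011': no prefix
  H='11' vs F='10': no prefix
No violation found over all pairs.

YES -- this is a valid prefix code. No codeword is a prefix of any other codeword.


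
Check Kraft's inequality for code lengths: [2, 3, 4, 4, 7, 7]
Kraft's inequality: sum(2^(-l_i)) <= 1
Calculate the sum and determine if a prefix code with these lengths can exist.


Sum = 2^(-2) + 2^(-3) + 2^(-4) + 2^(-4) + 2^(-7) + 2^(-7)
    = 0.25 + 0.125 + 0.0625 + 0.0625 + 0.0078125 + 0.0078125
    = 66/128 = 0.515625
Since 0.515625 <= 1, Kraft's inequality IS satisfied.
A prefix code with these lengths CAN exist.

Kraft sum = 0.515625. Satisfied.


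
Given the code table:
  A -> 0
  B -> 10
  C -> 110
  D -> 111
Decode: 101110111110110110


Decoding:
10 -> B
111 -> D
0 -> A
111 -> D
110 -> C
110 -> C
110 -> C


Result: BDADCCC


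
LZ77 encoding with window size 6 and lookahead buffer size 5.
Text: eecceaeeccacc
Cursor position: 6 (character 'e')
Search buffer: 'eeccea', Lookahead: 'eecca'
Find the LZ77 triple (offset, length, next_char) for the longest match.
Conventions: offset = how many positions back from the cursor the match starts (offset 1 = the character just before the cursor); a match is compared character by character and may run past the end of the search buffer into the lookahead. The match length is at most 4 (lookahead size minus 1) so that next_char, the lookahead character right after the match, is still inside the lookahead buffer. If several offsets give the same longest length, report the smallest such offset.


Try each offset into the search buffer:
  offset=1 (pos 5, char 'a'): match length 0
  offset=2 (pos 4, char 'e'): match length 1
  offset=3 (pos 3, char 'c'): match length 0
  offset=4 (pos 2, char 'c'): match length 0
  offset=5 (pos 1, char 'e'): match length 1
  offset=6 (pos 0, char 'e'): match length 4
Longest match has length 4 at offset 6.
next_char = character at position 6 + 4 = 10 -> 'a'

Best match: offset=6, length=4 (matching 'eecc' starting at position 0)
LZ77 triple: (6, 4, 'a')


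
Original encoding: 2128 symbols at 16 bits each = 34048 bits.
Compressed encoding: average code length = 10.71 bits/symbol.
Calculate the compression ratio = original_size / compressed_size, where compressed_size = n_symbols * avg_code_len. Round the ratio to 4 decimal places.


original_size = n_symbols * orig_bits = 2128 * 16 = 34048 bits
compressed_size = n_symbols * avg_code_len = 2128 * 10.71 = 22790.88 bits
ratio = original_size / compressed_size = 34048 / 22790.88 = 1.4939

Compression ratio = 1.4939


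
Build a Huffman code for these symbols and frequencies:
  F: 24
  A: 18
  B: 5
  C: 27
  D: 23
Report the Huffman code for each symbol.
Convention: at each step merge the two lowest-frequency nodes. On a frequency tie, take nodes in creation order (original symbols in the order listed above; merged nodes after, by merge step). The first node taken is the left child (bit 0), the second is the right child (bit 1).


Huffman tree construction:
Step 1: Merge B(5) + A(18) = 23
Step 2: Merge D(23) + (B+A)(23) = 46
Step 3: Merge F(24) + C(27) = 51
Step 4: Merge (D+(B+A))(46) + (F+C)(51) = 97
Read each symbol's code off the tree from the root (left child = 0, right child = 1).

Codes:
  F: 10 (length 2)
  A: 011 (length 3)
  B: 010 (length 3)
  C: 11 (length 2)
  D: 00 (length 2)
Average code length: 217/97 = 2.2371 bits/symbol


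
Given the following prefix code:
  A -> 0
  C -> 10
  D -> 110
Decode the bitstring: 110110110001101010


Decoding step by step:
Bits 110 -> D
Bits 110 -> D
Bits 110 -> D
Bits 0 -> A
Bits 0 -> A
Bits 110 -> D
Bits 10 -> C
Bits 10 -> C


Decoded message: DDDAADCC


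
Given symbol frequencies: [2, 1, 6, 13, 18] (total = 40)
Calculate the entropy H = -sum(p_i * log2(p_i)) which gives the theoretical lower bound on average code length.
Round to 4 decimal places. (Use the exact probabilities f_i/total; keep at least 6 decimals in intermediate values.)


Per-symbol terms -p_i * log2(p_i) with p_i = f_i/40:
  p = 2/40 = 0.050000: log2(p) = -4.321928, -p*log2(p) = 0.216096
  p = 1/40 = 0.025000: log2(p) = -5.321928, -p*log2(p) = 0.133048
  p = 6/40 = 0.150000: log2(p) = -2.736966, -p*log2(p) = 0.410545
  p = 13/40 = 0.325000: log2(p) = -1.621488, -p*log2(p) = 0.526984
  p = 18/40 = 0.450000: log2(p) = -1.152003, -p*log2(p) = 0.518401
H = 0.216096 + 0.133048 + 0.410545 + 0.526984 + 0.518401 = 1.805074

H = 1.8051 bits/symbol


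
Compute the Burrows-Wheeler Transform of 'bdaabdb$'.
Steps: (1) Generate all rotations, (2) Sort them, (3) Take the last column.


Rotations (sorted):
  0: $bdaabdb -> last char: b
  1: aabdb$bd -> last char: d
  2: abdb$bda -> last char: a
  3: b$bdaabd -> last char: d
  4: bdaabdb$ -> last char: $
  5: bdb$bdaa -> last char: a
  6: daabdb$b -> last char: b
  7: db$bdaab -> last char: b


BWT = bdad$abb


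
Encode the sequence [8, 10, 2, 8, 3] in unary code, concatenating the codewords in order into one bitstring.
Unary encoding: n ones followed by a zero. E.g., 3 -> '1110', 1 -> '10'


Encode each number as n ones followed by a terminating 0:
  8 -> 111111110 (9 bits)
  10 -> 11111111110 (11 bits)
  2 -> 110 (3 bits)
  8 -> 111111110 (9 bits)
  3 -> 1110 (4 bits)
Total length = 9 + 11 + 3 + 9 + 4 = 36 bits.

Unary([8, 10, 2, 8, 3]) = 111111110111111111101101111111101110 (36 bits)


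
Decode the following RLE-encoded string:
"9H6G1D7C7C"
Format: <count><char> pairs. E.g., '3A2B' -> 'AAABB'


Expanding each <count><char> pair:
  9H -> 'HHHHHHHHH'
  6G -> 'GGGGGG'
  1D -> 'D'
  7C -> 'CCCCCCC'
  7C -> 'CCCCCCC'

Decoded = HHHHHHHHHGGGGGGDCCCCCCCCCCCCCC


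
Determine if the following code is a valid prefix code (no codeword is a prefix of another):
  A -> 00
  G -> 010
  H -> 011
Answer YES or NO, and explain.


Checking each pair (does one codeword prefix another?):
  A='00' vs G='010': no prefix
  A='00' vs H='011': no prefix
  G='010' vs A='00': no prefix
  G='010' vs H='011': no prefix
  H='011' vs A='00': no prefix
  H='011' vs G='010': no prefix
No violation found over all pairs.

YES -- this is a valid prefix code. No codeword is a prefix of any other codeword.


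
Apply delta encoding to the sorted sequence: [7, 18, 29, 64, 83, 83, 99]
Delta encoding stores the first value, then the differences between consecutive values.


First value: 7
Deltas:
  18 - 7 = 11
  29 - 18 = 11
  64 - 29 = 35
  83 - 64 = 19
  83 - 83 = 0
  99 - 83 = 16


Delta encoded: [7, 11, 11, 35, 19, 0, 16]


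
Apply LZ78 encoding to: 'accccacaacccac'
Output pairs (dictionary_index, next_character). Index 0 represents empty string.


LZ78 encoding steps:
Dictionary: {0: ''}
Step 1: w='' (idx 0), next='a' -> output (0, 'a'), add 'a' as idx 1
Step 2: w='' (idx 0), next='c' -> output (0, 'c'), add 'c' as idx 2
Step 3: w='c' (idx 2), next='c' -> output (2, 'c'), add 'cc' as idx 3
Step 4: w='c' (idx 2), next='a' -> output (2, 'a'), add 'ca' as idx 4
Step 5: w='ca' (idx 4), next='a' -> output (4, 'a'), add 'caa' as idx 5
Step 6: w='cc' (idx 3), next='c' -> output (3, 'c'), add 'ccc' as idx 6
Step 7: w='a' (idx 1), next='c' -> output (1, 'c'), add 'ac' as idx 7


Encoded: [(0, 'a'), (0, 'c'), (2, 'c'), (2, 'a'), (4, 'a'), (3, 'c'), (1, 'c')]


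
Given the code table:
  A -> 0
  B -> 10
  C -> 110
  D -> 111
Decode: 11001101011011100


Decoding:
110 -> C
0 -> A
110 -> C
10 -> B
110 -> C
111 -> D
0 -> A
0 -> A


Result: CACBCDAA


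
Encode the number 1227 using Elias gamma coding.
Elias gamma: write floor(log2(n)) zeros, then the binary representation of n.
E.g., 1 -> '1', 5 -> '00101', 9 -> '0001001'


num_bits = floor(log2(1227)) + 1 = 11
leading_zeros = num_bits - 1 = 10
binary(1227) = 10011001011

Elias gamma(1227) = '0000000000' + '10011001011' = 000000000010011001011 (21 bits)


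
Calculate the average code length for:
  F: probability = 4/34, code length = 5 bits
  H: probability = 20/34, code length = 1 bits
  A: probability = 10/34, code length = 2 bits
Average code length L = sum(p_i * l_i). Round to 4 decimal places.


Weighted contributions p_i * l_i:
  F: (4/34) * 5 = 20/34
  H: (20/34) * 1 = 20/34
  A: (10/34) * 2 = 20/34
Sum = (20 + 20 + 20)/34 = 60/34

L = 60/34 = 1.7647 bits/symbol


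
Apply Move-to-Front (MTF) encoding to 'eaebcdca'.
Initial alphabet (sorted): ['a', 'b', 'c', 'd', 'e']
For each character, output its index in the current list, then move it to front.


MTF encoding:
'e': index 4 in ['a', 'b', 'c', 'd', 'e'] -> ['e', 'a', 'b', 'c', 'd']
'a': index 1 in ['e', 'a', 'b', 'c', 'd'] -> ['a', 'e', 'b', 'c', 'd']
'e': index 1 in ['a', 'e', 'b', 'c', 'd'] -> ['e', 'a', 'b', 'c', 'd']
'b': index 2 in ['e', 'a', 'b', 'c', 'd'] -> ['b', 'e', 'a', 'c', 'd']
'c': index 3 in ['b', 'e', 'a', 'c', 'd'] -> ['c', 'b', 'e', 'a', 'd']
'd': index 4 in ['c', 'b', 'e', 'a', 'd'] -> ['d', 'c', 'b', 'e', 'a']
'c': index 1 in ['d', 'c', 'b', 'e', 'a'] -> ['c', 'd', 'b', 'e', 'a']
'a': index 4 in ['c', 'd', 'b', 'e', 'a'] -> ['a', 'c', 'd', 'b', 'e']


Output: [4, 1, 1, 2, 3, 4, 1, 4]


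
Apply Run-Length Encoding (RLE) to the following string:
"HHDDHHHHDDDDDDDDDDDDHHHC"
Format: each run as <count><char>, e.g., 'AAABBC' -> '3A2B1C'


Scanning runs left to right:
  i=0: run of 'H' x 2 -> '2H'
  i=2: run of 'D' x 2 -> '2D'
  i=4: run of 'H' x 4 -> '4H'
  i=8: run of 'D' x 12 -> '12D'
  i=20: run of 'H' x 3 -> '3H'
  i=23: run of 'C' x 1 -> '1C'

RLE = 2H2D4H12D3H1C


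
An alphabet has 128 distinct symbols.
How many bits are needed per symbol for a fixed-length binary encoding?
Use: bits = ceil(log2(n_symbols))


log2(128) = 7.0
Bracket: 2^6 = 64 < 128 <= 2^7 = 128
So ceil(log2(128)) = 7

bits = ceil(log2(128)) = ceil(7.0) = 7 bits


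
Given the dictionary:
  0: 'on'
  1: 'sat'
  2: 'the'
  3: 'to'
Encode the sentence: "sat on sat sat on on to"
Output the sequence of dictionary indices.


Look up each word in the dictionary:
  'sat' -> 1
  'on' -> 0
  'sat' -> 1
  'sat' -> 1
  'on' -> 0
  'on' -> 0
  'to' -> 3

Encoded: [1, 0, 1, 1, 0, 0, 3]


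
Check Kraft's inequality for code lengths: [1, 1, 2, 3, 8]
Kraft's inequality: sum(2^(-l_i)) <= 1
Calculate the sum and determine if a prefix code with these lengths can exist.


Sum = 2^(-1) + 2^(-1) + 2^(-2) + 2^(-3) + 2^(-8)
    = 0.5 + 0.5 + 0.25 + 0.125 + 0.00390625
    = 353/256 = 1.37890625
Since 1.37890625 > 1, Kraft's inequality is NOT satisfied.
A prefix code with these lengths CANNOT exist.

Kraft sum = 1.37890625. Not satisfied.


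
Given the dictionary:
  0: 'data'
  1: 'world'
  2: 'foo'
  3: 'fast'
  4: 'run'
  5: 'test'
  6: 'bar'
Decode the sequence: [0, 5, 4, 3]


Look up each index in the dictionary:
  0 -> 'data'
  5 -> 'test'
  4 -> 'run'
  3 -> 'fast'

Decoded: "data test run fast"


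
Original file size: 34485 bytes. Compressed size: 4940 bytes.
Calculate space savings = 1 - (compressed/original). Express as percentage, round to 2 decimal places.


ratio = compressed/original = 4940/34485 = 0.143251
savings = 1 - ratio = 1 - 0.143251 = 0.856749
as a percentage: 0.856749 * 100 = 85.67%

Space savings = 1 - 4940/34485 = 85.67%


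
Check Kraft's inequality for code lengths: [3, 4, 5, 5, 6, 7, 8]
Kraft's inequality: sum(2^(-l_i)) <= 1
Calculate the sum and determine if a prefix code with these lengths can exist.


Sum = 2^(-3) + 2^(-4) + 2^(-5) + 2^(-5) + 2^(-6) + 2^(-7) + 2^(-8)
    = 0.125 + 0.0625 + 0.03125 + 0.03125 + 0.015625 + 0.0078125 + 0.00390625
    = 71/256 = 0.27734375
Since 0.27734375 <= 1, Kraft's inequality IS satisfied.
A prefix code with these lengths CAN exist.

Kraft sum = 0.27734375. Satisfied.


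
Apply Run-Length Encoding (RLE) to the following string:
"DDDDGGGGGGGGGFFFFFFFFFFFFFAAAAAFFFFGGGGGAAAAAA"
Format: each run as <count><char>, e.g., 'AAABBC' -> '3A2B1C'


Scanning runs left to right:
  i=0: run of 'D' x 4 -> '4D'
  i=4: run of 'G' x 9 -> '9G'
  i=13: run of 'F' x 13 -> '13F'
  i=26: run of 'A' x 5 -> '5A'
  i=31: run of 'F' x 4 -> '4F'
  i=35: run of 'G' x 5 -> '5G'
  i=40: run of 'A' x 6 -> '6A'

RLE = 4D9G13F5A4F5G6A


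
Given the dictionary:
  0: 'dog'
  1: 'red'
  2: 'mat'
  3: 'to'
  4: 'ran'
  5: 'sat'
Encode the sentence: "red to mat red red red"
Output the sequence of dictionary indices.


Look up each word in the dictionary:
  'red' -> 1
  'to' -> 3
  'mat' -> 2
  'red' -> 1
  'red' -> 1
  'red' -> 1

Encoded: [1, 3, 2, 1, 1, 1]


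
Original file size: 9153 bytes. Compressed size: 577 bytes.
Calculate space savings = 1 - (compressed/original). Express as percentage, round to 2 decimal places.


ratio = compressed/original = 577/9153 = 0.063039
savings = 1 - ratio = 1 - 0.063039 = 0.936961
as a percentage: 0.936961 * 100 = 93.7%

Space savings = 1 - 577/9153 = 93.7%


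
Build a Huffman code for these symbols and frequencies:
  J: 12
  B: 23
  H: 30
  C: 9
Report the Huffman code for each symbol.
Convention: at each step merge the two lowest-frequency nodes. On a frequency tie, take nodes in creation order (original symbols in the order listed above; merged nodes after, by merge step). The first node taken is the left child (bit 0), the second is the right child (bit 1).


Huffman tree construction:
Step 1: Merge C(9) + J(12) = 21
Step 2: Merge (C+J)(21) + B(23) = 44
Step 3: Merge H(30) + ((C+J)+B)(44) = 74
Read each symbol's code off the tree from the root (left child = 0, right child = 1).

Codes:
  J: 101 (length 3)
  B: 11 (length 2)
  H: 0 (length 1)
  C: 100 (length 3)
Average code length: 139/74 = 1.8784 bits/symbol


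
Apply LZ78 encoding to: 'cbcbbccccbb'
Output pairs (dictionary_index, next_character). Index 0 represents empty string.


LZ78 encoding steps:
Dictionary: {0: ''}
Step 1: w='' (idx 0), next='c' -> output (0, 'c'), add 'c' as idx 1
Step 2: w='' (idx 0), next='b' -> output (0, 'b'), add 'b' as idx 2
Step 3: w='c' (idx 1), next='b' -> output (1, 'b'), add 'cb' as idx 3
Step 4: w='b' (idx 2), next='c' -> output (2, 'c'), add 'bc' as idx 4
Step 5: w='c' (idx 1), next='c' -> output (1, 'c'), add 'cc' as idx 5
Step 6: w='cb' (idx 3), next='b' -> output (3, 'b'), add 'cbb' as idx 6


Encoded: [(0, 'c'), (0, 'b'), (1, 'b'), (2, 'c'), (1, 'c'), (3, 'b')]


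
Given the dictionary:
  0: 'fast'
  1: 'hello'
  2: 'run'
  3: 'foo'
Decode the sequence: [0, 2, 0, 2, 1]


Look up each index in the dictionary:
  0 -> 'fast'
  2 -> 'run'
  0 -> 'fast'
  2 -> 'run'
  1 -> 'hello'

Decoded: "fast run fast run hello"


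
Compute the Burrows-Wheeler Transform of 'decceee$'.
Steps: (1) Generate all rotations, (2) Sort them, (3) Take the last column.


Rotations (sorted):
  0: $decceee -> last char: e
  1: cceee$de -> last char: e
  2: ceee$dec -> last char: c
  3: decceee$ -> last char: $
  4: e$deccee -> last char: e
  5: ecceee$d -> last char: d
  6: ee$decce -> last char: e
  7: eee$decc -> last char: c


BWT = eec$edec


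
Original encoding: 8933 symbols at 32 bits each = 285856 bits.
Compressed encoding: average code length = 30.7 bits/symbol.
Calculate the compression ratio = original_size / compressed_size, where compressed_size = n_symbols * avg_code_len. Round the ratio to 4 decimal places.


original_size = n_symbols * orig_bits = 8933 * 32 = 285856 bits
compressed_size = n_symbols * avg_code_len = 8933 * 30.7 = 274243.1 bits
ratio = original_size / compressed_size = 285856 / 274243.1 = 1.0423

Compression ratio = 1.0423


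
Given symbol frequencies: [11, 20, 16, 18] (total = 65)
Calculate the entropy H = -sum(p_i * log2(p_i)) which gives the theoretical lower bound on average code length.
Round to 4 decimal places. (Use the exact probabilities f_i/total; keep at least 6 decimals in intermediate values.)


Per-symbol terms -p_i * log2(p_i) with p_i = f_i/65:
  p = 11/65 = 0.169231: log2(p) = -2.562936, -p*log2(p) = 0.433728
  p = 20/65 = 0.307692: log2(p) = -1.700440, -p*log2(p) = 0.523212
  p = 16/65 = 0.246154: log2(p) = -2.022368, -p*log2(p) = 0.497814
  p = 18/65 = 0.276923: log2(p) = -1.852443, -p*log2(p) = 0.512984
H = 0.433728 + 0.523212 + 0.497814 + 0.512984 = 1.967738

H = 1.9677 bits/symbol


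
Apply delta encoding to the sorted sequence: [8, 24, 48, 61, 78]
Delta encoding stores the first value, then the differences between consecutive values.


First value: 8
Deltas:
  24 - 8 = 16
  48 - 24 = 24
  61 - 48 = 13
  78 - 61 = 17


Delta encoded: [8, 16, 24, 13, 17]


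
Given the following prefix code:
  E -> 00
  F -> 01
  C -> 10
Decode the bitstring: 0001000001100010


Decoding step by step:
Bits 00 -> E
Bits 01 -> F
Bits 00 -> E
Bits 00 -> E
Bits 01 -> F
Bits 10 -> C
Bits 00 -> E
Bits 10 -> C


Decoded message: EFEEFCEC
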